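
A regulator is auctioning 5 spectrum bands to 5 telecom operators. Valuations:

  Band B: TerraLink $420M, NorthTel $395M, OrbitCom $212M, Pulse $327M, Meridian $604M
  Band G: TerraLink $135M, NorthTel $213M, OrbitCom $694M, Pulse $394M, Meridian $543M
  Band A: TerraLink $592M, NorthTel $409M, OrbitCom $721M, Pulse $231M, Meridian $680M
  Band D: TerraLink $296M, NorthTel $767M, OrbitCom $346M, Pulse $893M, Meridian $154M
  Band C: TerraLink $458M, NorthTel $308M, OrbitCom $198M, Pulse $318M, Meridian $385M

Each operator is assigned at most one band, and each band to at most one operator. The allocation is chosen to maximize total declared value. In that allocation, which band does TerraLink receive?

This is a one-to-one assignment (maximum-weight bipartite matching).
Optimal: TerraLink→Band C ($458M), NorthTel→Band B ($395M), OrbitCom→Band G ($694M), Pulse→Band D ($893M), Meridian→Band A ($680M) — total 458+395+694+893+680 = $3120M.
Row-greedy (each operator in turn takes its best remaining band) gives $2765M, worse by 355.
Next-best assignment: TerraLink→Band A, NorthTel→Band C, OrbitCom→Band G, Pulse→Band D, Meridian→Band B = $3091M.
TerraLink's own top band is Band A ($592M), but forcing TerraLink→Band A and reassigning the rest optimally gives only $3091M — worse by 29.

TerraLink receives Band C.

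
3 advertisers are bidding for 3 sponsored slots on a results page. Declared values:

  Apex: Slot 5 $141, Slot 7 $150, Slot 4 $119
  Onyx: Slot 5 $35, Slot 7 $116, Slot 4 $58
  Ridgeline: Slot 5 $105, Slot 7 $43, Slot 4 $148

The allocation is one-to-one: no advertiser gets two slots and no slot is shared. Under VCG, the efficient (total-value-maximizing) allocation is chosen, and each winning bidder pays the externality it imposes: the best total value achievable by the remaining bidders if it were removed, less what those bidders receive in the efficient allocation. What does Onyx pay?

Efficient allocation: Apex→Slot 5 ($141), Onyx→Slot 7 ($116), Ridgeline→Slot 4 ($148); total welfare W = $405.
Onyx receives Slot 7 at value $116, so the others get W − 116 = $289.
Without Onyx: best allocation of the remaining 2 bidders over all 3 slots is Apex→Slot 7 ($150), Ridgeline→Slot 4 ($148), total $298.
VCG payment = (others' best without Onyx) − (others' welfare with Onyx) = 298 − 289 = $9.

Onyx pays $9.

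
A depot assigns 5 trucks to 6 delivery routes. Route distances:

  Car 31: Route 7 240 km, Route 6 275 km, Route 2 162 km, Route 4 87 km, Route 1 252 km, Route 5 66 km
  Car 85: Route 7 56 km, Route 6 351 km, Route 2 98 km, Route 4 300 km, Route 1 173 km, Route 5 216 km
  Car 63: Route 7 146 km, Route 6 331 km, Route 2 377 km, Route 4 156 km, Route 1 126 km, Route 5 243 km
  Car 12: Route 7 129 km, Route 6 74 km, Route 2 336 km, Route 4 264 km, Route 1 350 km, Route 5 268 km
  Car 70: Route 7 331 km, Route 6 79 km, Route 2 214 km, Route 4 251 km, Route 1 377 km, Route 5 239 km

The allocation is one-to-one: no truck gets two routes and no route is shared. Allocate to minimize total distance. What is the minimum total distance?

Minimum total: 498 km

This is a one-to-one assignment (minimum-cost bipartite matching).
Optimal: Car 31→Route 5 (66 km), Car 85→Route 2 (98 km), Car 63→Route 1 (126 km), Car 12→Route 7 (129 km), Car 70→Route 6 (79 km) — total 66+98+126+129+79 = 498 km.
Next-best assignment: Car 31→Route 4, Car 85→Route 2, Car 63→Route 1, Car 12→Route 7, Car 70→Route 6 = 519 km.
No other one-to-one assignment undercuts 498 km.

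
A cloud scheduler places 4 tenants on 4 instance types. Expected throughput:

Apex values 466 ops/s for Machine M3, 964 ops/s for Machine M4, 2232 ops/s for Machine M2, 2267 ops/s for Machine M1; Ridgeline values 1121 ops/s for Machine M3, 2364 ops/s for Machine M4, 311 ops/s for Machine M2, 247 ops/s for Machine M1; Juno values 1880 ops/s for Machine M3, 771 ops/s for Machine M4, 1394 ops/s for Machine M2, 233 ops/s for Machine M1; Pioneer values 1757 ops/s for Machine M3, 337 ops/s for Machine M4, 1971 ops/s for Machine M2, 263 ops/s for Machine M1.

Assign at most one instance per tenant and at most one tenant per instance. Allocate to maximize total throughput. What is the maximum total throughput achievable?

This is the linear assignment problem.
Optimal: Apex→Machine M1 (2267 ops/s), Ridgeline→Machine M4 (2364 ops/s), Juno→Machine M3 (1880 ops/s), Pioneer→Machine M2 (1971 ops/s) — total 2267+2364+1880+1971 = 8482 ops/s.
Column-greedy (each instance in turn goes to its best remaining tenant) gives 6739 ops/s, worse by 1743.
No other one-to-one assignment exceeds 8482 ops/s.

Max total: 8482 ops/s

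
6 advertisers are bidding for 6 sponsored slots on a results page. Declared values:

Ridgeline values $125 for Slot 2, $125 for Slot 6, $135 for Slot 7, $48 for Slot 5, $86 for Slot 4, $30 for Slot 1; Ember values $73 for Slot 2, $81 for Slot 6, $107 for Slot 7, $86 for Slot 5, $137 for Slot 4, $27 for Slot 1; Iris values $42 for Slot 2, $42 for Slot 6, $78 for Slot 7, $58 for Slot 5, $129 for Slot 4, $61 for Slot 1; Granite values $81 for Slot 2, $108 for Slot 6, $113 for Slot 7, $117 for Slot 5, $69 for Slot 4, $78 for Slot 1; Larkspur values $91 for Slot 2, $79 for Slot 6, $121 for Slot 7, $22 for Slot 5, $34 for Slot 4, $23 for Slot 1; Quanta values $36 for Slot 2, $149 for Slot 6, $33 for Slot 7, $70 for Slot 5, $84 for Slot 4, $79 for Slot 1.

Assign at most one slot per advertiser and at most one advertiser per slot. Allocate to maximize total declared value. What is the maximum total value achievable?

Optimal: Ridgeline→Slot 2 ($125), Ember→Slot 4 ($137), Iris→Slot 1 ($61), Granite→Slot 5 ($117), Larkspur→Slot 7 ($121), Quanta→Slot 6 ($149) — total 125+137+61+117+121+149 = $710.
Row-greedy (each advertiser in turn takes its best remaining slot) gives $690, worse by 20.
Next-best assignment: Ridgeline→Slot 7, Ember→Slot 4, Iris→Slot 1, Granite→Slot 5, Larkspur→Slot 2, Quanta→Slot 6 = $690.

Maximum total: $710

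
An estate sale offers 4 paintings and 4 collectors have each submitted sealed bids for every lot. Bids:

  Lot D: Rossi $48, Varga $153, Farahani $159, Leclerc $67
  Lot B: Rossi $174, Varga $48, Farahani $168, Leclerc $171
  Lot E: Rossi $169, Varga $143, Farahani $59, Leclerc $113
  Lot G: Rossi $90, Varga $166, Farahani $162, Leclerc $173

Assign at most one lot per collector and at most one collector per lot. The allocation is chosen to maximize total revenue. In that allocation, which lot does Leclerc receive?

Leclerc receives Lot B.

Optimal: Rossi→Lot E ($169), Varga→Lot G ($166), Farahani→Lot D ($159), Leclerc→Lot B ($171) — total 169+166+159+171 = $665.
Max-entry greedy (repeatedly take the single best remaining cell) gives $649, worse by 16.
Next-best assignment: Rossi→Lot E, Varga→Lot D, Farahani→Lot B, Leclerc→Lot G = $663.
Every other assignment is strictly worse.
Leclerc's own top lot is Lot G ($173), but forcing Leclerc→Lot G and reassigning the rest optimally gives only $663 — worse by 2.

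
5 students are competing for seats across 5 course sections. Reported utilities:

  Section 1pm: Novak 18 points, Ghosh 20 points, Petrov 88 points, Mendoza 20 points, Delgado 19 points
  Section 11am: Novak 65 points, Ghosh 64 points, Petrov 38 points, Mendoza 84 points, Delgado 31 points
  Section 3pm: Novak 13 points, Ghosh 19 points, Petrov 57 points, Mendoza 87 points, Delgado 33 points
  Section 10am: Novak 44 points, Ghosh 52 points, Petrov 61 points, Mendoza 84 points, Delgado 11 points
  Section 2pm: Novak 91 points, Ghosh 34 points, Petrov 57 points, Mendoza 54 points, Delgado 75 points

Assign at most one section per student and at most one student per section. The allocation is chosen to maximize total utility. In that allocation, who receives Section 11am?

Optimal: Novak→Section 11am (65 points), Ghosh→Section 10am (52 points), Petrov→Section 1pm (88 points), Mendoza→Section 3pm (87 points), Delgado→Section 2pm (75 points) — total 65+52+88+87+75 = 367 points.
Row-greedy (each student in turn takes its best remaining section) gives 341 points, worse by 26.
Next-best assignment: Novak→Section 2pm, Ghosh→Section 11am, Petrov→Section 1pm, Mendoza→Section 10am, Delgado→Section 3pm = 360 points.
Novak's own top section is Section 2pm (91 points), but forcing Novak→Section 2pm and reassigning the rest optimally gives only 360 points — worse by 7.

Novak receives Section 11am.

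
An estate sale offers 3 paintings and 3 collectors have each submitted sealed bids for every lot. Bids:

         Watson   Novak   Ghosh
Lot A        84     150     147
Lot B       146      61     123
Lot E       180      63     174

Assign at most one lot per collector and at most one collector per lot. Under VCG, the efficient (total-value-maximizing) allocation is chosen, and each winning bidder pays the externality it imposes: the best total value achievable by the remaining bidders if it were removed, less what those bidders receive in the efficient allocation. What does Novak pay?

Efficient allocation: Watson→Lot B ($146), Novak→Lot A ($150), Ghosh→Lot E ($174); total welfare W = $470.
Novak receives Lot A at value $150, so the others get W − 150 = $320.
Without Novak: best allocation of the remaining 2 bidders over all 3 lots is Watson→Lot E ($180), Ghosh→Lot A ($147), total $327.
VCG payment = (others' best without Novak) − (others' welfare with Novak) = 327 − 320 = $7.

Novak pays $7.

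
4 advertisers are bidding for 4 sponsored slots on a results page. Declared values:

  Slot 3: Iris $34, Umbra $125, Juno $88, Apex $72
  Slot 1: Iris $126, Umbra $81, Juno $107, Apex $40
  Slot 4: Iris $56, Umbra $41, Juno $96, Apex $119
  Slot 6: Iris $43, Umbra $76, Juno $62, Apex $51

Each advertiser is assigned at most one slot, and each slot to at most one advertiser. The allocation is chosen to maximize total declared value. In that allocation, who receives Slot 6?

Juno receives Slot 6.

Treat this as an assignment problem: match each advertiser to one slot.
Optimal: Iris→Slot 1 ($126), Umbra→Slot 3 ($125), Juno→Slot 6 ($62), Apex→Slot 4 ($119) — total 126+125+62+119 = $432.
Next-best assignment: Iris→Slot 1, Umbra→Slot 6, Juno→Slot 3, Apex→Slot 4 = $409.
Swapping Umbra↔Apex (Umbra→Slot 4 $41, Apex→Slot 3 $72) loses 131.
Juno's own top slot is Slot 1 ($107), but forcing Juno→Slot 1 and reassigning the rest optimally gives only $394 — worse by 38.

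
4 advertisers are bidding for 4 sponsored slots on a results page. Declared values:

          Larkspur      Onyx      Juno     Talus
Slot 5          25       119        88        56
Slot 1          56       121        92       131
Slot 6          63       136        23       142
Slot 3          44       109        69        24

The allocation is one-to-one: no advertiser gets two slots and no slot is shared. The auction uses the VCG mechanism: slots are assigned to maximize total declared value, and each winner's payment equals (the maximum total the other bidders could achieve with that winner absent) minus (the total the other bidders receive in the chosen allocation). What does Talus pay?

Talus pays $12.

Efficient allocation: Larkspur→Slot 3 ($44), Onyx→Slot 6 ($136), Juno→Slot 5 ($88), Talus→Slot 1 ($131); total welfare W = $399.
Talus receives Slot 1 at value $131, so the others get W − 131 = $268.
Without Talus: best allocation of the remaining 3 bidders over all 4 slots is Larkspur→Slot 1 ($56), Onyx→Slot 6 ($136), Juno→Slot 5 ($88), total $280.
VCG payment = (others' best without Talus) − (others' welfare with Talus) = 280 − 268 = $12.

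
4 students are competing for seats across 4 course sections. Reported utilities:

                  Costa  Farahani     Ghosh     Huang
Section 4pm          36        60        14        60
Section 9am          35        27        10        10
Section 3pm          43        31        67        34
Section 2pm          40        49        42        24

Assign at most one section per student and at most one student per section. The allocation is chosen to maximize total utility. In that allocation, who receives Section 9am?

Treat this as an assignment problem: match each student to one section.
Optimal: Costa→Section 9am (35 points), Farahani→Section 2pm (49 points), Ghosh→Section 3pm (67 points), Huang→Section 4pm (60 points) — total 35+49+67+60 = 211 points.
Max-entry greedy (repeatedly take the single best remaining cell) gives 177 points, worse by 34.
Costa's own top section is Section 3pm (43 points), but forcing Costa→Section 3pm and reassigning the rest optimally gives only 172 points — worse by 39.

Costa receives Section 9am.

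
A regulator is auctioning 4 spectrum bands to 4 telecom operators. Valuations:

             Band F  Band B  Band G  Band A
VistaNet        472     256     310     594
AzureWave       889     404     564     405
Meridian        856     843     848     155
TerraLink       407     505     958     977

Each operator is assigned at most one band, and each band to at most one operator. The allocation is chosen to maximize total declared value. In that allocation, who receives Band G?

TerraLink receives Band G.

Optimal: VistaNet→Band A ($594M), AzureWave→Band F ($889M), Meridian→Band B ($843M), TerraLink→Band G ($958M) — total 594+889+843+958 = $3284M.
Max-entry greedy (repeatedly take the single best remaining cell) gives $2970M, worse by 314.
Every other assignment is strictly worse.
TerraLink's own top band is Band A ($977M), but forcing TerraLink→Band A and reassigning the rest optimally gives only $3019M — worse by 265.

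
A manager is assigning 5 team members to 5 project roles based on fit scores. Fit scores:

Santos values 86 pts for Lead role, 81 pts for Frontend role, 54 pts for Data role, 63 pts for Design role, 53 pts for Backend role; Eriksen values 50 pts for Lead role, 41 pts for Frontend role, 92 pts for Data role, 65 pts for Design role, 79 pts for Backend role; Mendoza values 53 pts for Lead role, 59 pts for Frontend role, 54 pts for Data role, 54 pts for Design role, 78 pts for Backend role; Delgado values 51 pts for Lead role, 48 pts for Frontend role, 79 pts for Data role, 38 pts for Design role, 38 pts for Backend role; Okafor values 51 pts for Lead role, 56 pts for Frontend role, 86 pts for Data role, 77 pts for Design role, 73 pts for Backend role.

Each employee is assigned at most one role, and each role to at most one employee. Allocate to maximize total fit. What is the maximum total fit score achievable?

Optimal: Santos→Lead role (86 pts), Eriksen→Data role (92 pts), Mendoza→Backend role (78 pts), Delgado→Frontend role (48 pts), Okafor→Design role (77 pts) — total 86+92+78+48+77 = 381 pts.
Column-greedy (each role in turn goes to its best remaining employee) gives 352 pts, worse by 29.

Max total: 381 pts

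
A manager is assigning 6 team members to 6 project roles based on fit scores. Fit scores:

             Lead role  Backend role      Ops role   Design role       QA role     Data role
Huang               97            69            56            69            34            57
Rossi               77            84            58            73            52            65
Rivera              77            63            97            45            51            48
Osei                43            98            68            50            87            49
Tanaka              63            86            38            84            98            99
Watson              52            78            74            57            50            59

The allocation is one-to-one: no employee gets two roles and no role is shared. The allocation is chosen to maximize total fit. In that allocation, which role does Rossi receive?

This is a one-to-one assignment (maximum-weight bipartite matching).
Optimal: Huang→Lead role (97 pts), Rossi→Design role (73 pts), Rivera→Ops role (97 pts), Osei→QA role (87 pts), Tanaka→Data role (99 pts), Watson→Backend role (78 pts) — total 97+73+97+87+99+78 = 531 pts.
Max-entry greedy (repeatedly take the single best remaining cell) gives 514 pts, worse by 17.
No other one-to-one assignment exceeds 531 pts.
Rossi's own top role is Backend role (84 pts), but forcing Rossi→Backend role and reassigning the rest optimally gives only 521 pts — worse by 10.

Rossi receives Design role.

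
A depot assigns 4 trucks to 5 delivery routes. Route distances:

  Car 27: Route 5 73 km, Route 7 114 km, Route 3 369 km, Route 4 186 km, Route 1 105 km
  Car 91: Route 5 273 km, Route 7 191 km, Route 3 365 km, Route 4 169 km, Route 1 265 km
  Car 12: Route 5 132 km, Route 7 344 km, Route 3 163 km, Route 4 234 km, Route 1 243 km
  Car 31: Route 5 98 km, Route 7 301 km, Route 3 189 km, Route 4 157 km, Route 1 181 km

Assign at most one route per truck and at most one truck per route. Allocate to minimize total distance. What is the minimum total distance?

This is a one-to-one assignment (minimum-cost bipartite matching).
Optimal: Car 27→Route 1 (105 km), Car 91→Route 4 (169 km), Car 12→Route 3 (163 km), Car 31→Route 5 (98 km) — total 105+169+163+98 = 535 km.
Min-entry greedy (repeatedly take the single cheapest remaining cell) gives 584 km, worse by 49.
Next-best assignment: Car 27→Route 7, Car 91→Route 4, Car 12→Route 3, Car 31→Route 5 = 544 km.

Min total: 535 km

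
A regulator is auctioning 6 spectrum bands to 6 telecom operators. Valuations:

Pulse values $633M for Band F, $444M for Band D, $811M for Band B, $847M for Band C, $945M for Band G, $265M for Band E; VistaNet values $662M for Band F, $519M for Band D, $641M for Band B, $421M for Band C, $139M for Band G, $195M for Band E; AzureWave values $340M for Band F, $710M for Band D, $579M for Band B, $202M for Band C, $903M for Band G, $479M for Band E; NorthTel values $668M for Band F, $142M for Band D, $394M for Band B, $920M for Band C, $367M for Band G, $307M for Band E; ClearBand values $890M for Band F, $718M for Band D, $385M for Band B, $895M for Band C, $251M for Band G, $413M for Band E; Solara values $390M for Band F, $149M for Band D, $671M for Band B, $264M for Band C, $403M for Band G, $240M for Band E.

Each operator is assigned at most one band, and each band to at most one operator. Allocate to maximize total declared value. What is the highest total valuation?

Optimal: Pulse→Band G ($945M), VistaNet→Band D ($519M), AzureWave→Band E ($479M), NorthTel→Band C ($920M), ClearBand→Band F ($890M), Solara→Band B ($671M) — total 945+519+479+920+890+671 = $4424M.

Maximum total: $4424M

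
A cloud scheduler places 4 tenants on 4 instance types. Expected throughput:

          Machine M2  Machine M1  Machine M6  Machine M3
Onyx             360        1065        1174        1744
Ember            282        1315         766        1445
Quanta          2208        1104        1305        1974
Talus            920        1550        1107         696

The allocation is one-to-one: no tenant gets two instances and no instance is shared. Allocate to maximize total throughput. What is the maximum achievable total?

Max total: 6377 ops/s

Optimal: Onyx→Machine M6 (1174 ops/s), Ember→Machine M3 (1445 ops/s), Quanta→Machine M2 (2208 ops/s), Talus→Machine M1 (1550 ops/s) — total 1174+1445+2208+1550 = 6377 ops/s.
Row-greedy (each tenant in turn takes its best remaining instance) gives 6374 ops/s, worse by 3.
Every other assignment is strictly worse.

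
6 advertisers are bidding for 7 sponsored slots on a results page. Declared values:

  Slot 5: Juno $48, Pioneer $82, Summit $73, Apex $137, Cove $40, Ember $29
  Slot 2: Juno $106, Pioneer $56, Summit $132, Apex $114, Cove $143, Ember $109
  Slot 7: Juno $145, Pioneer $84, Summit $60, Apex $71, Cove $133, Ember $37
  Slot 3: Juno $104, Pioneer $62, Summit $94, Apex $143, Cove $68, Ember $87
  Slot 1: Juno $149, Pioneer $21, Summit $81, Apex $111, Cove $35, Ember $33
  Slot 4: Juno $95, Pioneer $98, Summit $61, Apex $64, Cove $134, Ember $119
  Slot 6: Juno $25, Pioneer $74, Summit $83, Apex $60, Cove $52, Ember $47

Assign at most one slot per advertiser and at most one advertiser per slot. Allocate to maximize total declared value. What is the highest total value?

Max total: $758

This is the linear assignment problem.
Optimal: Juno→Slot 1 ($149), Pioneer→Slot 5 ($82), Summit→Slot 2 ($132), Apex→Slot 3 ($143), Cove→Slot 7 ($133), Ember→Slot 4 ($119) — total 149+82+132+143+133+119 = $758.
Max-entry greedy (repeatedly take the single best remaining cell) gives $721, worse by 37.
Every other assignment is strictly worse.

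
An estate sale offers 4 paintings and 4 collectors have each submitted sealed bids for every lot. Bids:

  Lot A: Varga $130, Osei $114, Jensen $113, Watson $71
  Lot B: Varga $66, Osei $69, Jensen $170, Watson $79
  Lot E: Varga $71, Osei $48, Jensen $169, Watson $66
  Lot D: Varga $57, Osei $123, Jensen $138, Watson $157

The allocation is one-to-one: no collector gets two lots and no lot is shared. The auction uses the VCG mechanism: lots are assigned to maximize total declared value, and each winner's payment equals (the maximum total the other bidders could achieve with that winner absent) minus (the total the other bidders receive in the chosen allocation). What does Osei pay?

Osei pays $1.

Efficient allocation: Varga→Lot A ($130), Osei→Lot B ($69), Jensen→Lot E ($169), Watson→Lot D ($157); total welfare W = $525.
Osei receives Lot B at value $69, so the others get W − 69 = $456.
Without Osei: best allocation of the remaining 3 bidders over all 4 lots is Varga→Lot A ($130), Jensen→Lot B ($170), Watson→Lot D ($157), total $457.
VCG payment = (others' best without Osei) − (others' welfare with Osei) = 457 − 456 = $1.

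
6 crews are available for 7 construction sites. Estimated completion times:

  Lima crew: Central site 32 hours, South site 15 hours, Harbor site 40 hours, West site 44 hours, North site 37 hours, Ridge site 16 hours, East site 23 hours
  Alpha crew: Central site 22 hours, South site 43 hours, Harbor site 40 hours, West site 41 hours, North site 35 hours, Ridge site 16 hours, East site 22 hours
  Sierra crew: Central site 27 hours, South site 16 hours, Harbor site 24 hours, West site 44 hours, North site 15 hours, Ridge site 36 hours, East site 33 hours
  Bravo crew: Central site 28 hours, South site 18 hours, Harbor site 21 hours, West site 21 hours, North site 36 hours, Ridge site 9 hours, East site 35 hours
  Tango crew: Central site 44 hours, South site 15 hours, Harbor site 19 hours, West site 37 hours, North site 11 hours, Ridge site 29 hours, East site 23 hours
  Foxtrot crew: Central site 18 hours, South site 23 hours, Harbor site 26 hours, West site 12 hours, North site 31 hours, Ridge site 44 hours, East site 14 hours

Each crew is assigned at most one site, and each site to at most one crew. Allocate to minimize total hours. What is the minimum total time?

Min total: 92 hours

This is the linear assignment problem.
Optimal: Lima crew→South site (15 hours), Alpha crew→Central site (22 hours), Sierra crew→North site (15 hours), Bravo crew→Ridge site (9 hours), Tango crew→Harbor site (19 hours), Foxtrot crew→West site (12 hours) — total 15+22+15+9+19+12 = 92 hours.
Row-greedy (each crew in turn takes its cheapest remaining site) gives 102 hours, worse by 10.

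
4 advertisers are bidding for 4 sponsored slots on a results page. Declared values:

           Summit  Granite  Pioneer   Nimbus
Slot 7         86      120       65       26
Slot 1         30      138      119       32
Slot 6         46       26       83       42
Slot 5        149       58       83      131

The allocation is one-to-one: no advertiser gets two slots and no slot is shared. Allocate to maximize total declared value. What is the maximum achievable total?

Maximum total: $438

Optimal: Summit→Slot 7 ($86), Granite→Slot 1 ($138), Pioneer→Slot 6 ($83), Nimbus→Slot 5 ($131) — total 86+138+83+131 = $438.
Max-entry greedy (repeatedly take the single best remaining cell) gives $396, worse by 42.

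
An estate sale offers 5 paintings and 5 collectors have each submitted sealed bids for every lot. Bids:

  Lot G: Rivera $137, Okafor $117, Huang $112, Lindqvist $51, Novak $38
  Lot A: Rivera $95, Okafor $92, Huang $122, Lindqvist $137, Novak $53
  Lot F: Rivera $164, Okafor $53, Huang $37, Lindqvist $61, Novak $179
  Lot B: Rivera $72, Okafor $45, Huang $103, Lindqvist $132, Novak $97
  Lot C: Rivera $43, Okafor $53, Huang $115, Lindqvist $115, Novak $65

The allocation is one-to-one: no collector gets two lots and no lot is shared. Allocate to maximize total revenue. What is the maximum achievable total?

Max total: $655

Optimal: Rivera→Lot G ($137), Okafor→Lot A ($92), Huang→Lot C ($115), Lindqvist→Lot B ($132), Novak→Lot F ($179) — total 137+92+115+132+179 = $655.
Swapping Rivera↔Huang (Rivera→Lot C $43, Huang→Lot G $112) loses 97.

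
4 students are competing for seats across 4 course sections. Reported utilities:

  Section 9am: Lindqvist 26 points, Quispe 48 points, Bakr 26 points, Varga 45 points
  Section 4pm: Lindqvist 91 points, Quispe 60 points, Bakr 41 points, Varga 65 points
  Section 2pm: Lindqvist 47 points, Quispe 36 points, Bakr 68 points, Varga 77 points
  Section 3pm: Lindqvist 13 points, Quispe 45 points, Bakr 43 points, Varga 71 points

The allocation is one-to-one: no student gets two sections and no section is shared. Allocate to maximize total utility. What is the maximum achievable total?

Optimal: Lindqvist→Section 4pm (91 points), Quispe→Section 9am (48 points), Bakr→Section 2pm (68 points), Varga→Section 3pm (71 points) — total 91+48+68+71 = 278 points.
Column-greedy (each section in turn goes to its best remaining student) gives 259 points, worse by 19.
Swapping Bakr↔Quispe (Bakr→Section 9am 26 points, Quispe→Section 2pm 36 points) loses 54.
Checked against all permutations: 278 points is optimal.

Max total: 278 points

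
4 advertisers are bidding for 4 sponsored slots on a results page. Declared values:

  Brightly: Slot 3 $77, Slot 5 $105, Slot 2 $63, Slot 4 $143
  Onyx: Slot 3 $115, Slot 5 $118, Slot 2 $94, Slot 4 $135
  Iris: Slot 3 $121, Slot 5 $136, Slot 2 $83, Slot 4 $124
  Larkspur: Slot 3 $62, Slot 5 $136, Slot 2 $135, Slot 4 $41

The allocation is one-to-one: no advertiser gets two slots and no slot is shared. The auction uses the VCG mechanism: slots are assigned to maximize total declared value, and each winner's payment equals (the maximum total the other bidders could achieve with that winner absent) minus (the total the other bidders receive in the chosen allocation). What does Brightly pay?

Efficient allocation: Brightly→Slot 4 ($143), Onyx→Slot 3 ($115), Iris→Slot 5 ($136), Larkspur→Slot 2 ($135); total welfare W = $529.
Brightly receives Slot 4 at value $143, so the others get W − 143 = $386.
Without Brightly: best allocation of the remaining 3 bidders over all 4 slots is Onyx→Slot 4 ($135), Iris→Slot 5 ($136), Larkspur→Slot 2 ($135), total $406.
VCG payment = (others' best without Brightly) − (others' welfare with Brightly) = 406 − 386 = $20.

Brightly pays $20.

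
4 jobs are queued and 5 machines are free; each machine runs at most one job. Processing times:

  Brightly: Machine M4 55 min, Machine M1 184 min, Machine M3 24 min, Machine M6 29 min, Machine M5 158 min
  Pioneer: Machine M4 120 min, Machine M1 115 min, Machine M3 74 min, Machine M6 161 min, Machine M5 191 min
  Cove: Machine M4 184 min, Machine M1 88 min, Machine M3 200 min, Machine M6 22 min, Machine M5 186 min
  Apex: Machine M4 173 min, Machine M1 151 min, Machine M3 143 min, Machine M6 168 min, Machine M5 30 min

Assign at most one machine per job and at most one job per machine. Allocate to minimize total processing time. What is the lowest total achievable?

Optimal: Brightly→Machine M4 (55 min), Pioneer→Machine M3 (74 min), Cove→Machine M6 (22 min), Apex→Machine M5 (30 min) — total 55+74+22+30 = 181 min.
Row-greedy (each job in turn takes its cheapest remaining machine) gives 191 min, worse by 10.
Next-best assignment: Brightly→Machine M3, Pioneer→Machine M1, Cove→Machine M6, Apex→Machine M5 = 191 min.
Every other assignment is strictly worse.

Min total: 181 min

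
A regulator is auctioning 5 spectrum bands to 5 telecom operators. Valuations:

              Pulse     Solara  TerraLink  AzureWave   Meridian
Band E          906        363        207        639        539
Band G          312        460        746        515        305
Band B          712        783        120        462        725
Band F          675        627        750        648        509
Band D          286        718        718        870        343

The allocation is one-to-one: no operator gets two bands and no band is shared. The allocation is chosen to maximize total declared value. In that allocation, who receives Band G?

Optimal: Pulse→Band E ($906M), Solara→Band F ($627M), TerraLink→Band G ($746M), AzureWave→Band D ($870M), Meridian→Band B ($725M) — total 906+627+746+870+725 = $3874M.
Row-greedy (each operator in turn takes its best remaining band) gives $3614M, worse by 260.
Next-best assignment: Pulse→Band E, Solara→Band B, TerraLink→Band G, AzureWave→Band D, Meridian→Band F = $3814M.
TerraLink's own top band is Band F ($750M), but forcing TerraLink→Band F and reassigning the rest optimally gives only $3711M — worse by 163.

TerraLink receives Band G.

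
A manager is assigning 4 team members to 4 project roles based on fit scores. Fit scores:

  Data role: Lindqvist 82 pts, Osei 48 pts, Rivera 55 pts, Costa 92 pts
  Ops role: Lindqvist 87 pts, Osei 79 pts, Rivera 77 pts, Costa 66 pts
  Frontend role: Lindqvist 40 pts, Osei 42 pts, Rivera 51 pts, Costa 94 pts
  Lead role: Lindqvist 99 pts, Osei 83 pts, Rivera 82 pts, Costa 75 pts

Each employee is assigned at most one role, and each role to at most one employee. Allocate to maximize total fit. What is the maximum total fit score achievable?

Optimal: Lindqvist→Data role (82 pts), Osei→Ops role (79 pts), Rivera→Lead role (82 pts), Costa→Frontend role (94 pts) — total 82+79+82+94 = 337 pts.
Column-greedy (each role in turn goes to its best remaining employee) gives 313 pts, worse by 24.
No other one-to-one assignment exceeds 337 pts.

Maximum total: 337 pts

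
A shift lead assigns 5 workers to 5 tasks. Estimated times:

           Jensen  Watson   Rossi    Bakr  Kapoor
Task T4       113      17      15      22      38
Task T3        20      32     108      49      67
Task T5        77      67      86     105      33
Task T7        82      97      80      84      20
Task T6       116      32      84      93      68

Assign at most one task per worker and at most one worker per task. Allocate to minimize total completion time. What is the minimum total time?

This is the linear assignment problem.
Optimal: Jensen→Task T3 (20 min), Watson→Task T6 (32 min), Rossi→Task T5 (86 min), Bakr→Task T4 (22 min), Kapoor→Task T7 (20 min) — total 20+32+86+22+20 = 180 min.
Row-greedy (each worker in turn takes its cheapest remaining task) gives 243 min, worse by 63.
Next-best assignment: Jensen→Task T3, Watson→Task T6, Rossi→Task T4, Bakr→Task T7, Kapoor→Task T5 = 184 min.
Swapping Rossi↔Bakr (Rossi→Task T4 15 min, Bakr→Task T5 105 min) adds 12.
No other one-to-one assignment undercuts 180 min.

Min total: 180 min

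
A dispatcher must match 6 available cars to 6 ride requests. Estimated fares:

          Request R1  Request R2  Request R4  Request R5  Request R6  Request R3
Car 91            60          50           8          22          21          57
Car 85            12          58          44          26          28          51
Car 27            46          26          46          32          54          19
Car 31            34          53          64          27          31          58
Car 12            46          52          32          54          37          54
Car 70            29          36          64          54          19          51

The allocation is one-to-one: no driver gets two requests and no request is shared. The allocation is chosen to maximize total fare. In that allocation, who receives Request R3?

Car 31 receives Request R3.

This is a one-to-one assignment (maximum-weight bipartite matching).
Optimal: Car 91→Request R1 ($60), Car 85→Request R2 ($58), Car 27→Request R6 ($54), Car 31→Request R3 ($58), Car 12→Request R5 ($54), Car 70→Request R4 ($64) — total 60+58+54+58+54+64 = $348.
Next-best assignment: Car 91→Request R1, Car 85→Request R2, Car 27→Request R6, Car 31→Request R4, Car 12→Request R3, Car 70→Request R5 = $344.
Car 31's own top request is Request R4 ($64), but forcing Car 31→Request R4 and reassigning the rest optimally gives only $344 — worse by 4.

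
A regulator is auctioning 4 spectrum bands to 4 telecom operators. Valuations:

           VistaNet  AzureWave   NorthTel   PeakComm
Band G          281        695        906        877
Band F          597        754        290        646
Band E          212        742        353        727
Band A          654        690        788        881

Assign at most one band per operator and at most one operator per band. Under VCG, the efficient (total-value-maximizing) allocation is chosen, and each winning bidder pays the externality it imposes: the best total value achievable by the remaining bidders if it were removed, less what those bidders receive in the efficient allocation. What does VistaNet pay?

VistaNet pays $12M.

Efficient allocation: VistaNet→Band F ($597M), AzureWave→Band E ($742M), NorthTel→Band G ($906M), PeakComm→Band A ($881M); total welfare W = $3126M.
VistaNet receives Band F at value $597M, so the others get W − 597 = $2529M.
Without VistaNet: best allocation of the remaining 3 bidders over all 4 bands is AzureWave→Band F ($754M), NorthTel→Band G ($906M), PeakComm→Band A ($881M), total $2541M.
VCG payment = (others' best without VistaNet) − (others' welfare with VistaNet) = 2541 − 2529 = $12M.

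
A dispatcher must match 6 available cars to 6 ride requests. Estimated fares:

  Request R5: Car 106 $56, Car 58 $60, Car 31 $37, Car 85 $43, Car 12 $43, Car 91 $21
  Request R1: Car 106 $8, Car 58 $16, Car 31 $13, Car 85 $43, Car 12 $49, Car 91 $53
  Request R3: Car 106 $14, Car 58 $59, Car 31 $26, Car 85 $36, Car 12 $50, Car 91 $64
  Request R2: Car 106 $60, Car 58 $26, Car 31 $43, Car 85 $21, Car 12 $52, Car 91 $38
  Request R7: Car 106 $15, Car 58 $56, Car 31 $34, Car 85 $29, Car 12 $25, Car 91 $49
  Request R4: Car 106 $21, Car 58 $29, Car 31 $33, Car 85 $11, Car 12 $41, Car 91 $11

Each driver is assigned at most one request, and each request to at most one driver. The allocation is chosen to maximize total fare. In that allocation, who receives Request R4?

This is the linear assignment problem.
Optimal: Car 106→Request R2 ($60), Car 58→Request R7 ($56), Car 31→Request R4 ($33), Car 85→Request R5 ($43), Car 12→Request R1 ($49), Car 91→Request R3 ($64) — total 60+56+33+43+49+64 = $305.
Car 31's own top request is Request R2 ($43), but forcing Car 31→Request R2 and reassigning the rest optimally gives only $303 — worse by 2.

Car 31 receives Request R4.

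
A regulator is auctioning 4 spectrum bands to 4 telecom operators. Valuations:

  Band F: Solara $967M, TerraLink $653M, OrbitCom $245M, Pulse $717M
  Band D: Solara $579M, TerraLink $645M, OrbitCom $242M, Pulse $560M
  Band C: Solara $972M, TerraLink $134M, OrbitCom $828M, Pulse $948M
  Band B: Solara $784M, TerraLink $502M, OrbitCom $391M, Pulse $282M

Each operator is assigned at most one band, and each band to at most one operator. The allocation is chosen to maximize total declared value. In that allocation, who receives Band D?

Optimal: Solara→Band B ($784M), TerraLink→Band D ($645M), OrbitCom→Band C ($828M), Pulse→Band F ($717M) — total 784+645+828+717 = $2974M.
Next-best assignment: Solara→Band F, TerraLink→Band D, OrbitCom→Band B, Pulse→Band C = $2951M.
TerraLink's own top band is Band F ($653M), but forcing TerraLink→Band F and reassigning the rest optimally gives only $2825M — worse by 149.

TerraLink receives Band D.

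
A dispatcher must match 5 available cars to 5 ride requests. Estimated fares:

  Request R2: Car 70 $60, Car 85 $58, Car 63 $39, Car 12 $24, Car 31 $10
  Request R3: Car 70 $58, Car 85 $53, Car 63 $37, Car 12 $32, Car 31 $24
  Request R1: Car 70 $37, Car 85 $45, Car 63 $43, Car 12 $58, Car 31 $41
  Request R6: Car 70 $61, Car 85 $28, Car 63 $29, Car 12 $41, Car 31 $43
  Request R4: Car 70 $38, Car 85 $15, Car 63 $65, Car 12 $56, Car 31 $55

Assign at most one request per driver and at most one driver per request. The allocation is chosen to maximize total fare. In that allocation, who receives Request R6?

Car 31 receives Request R6.

This is a one-to-one assignment (maximum-weight bipartite matching).
Optimal: Car 70→Request R3 ($58), Car 85→Request R2 ($58), Car 63→Request R4 ($65), Car 12→Request R1 ($58), Car 31→Request R6 ($43) — total 58+58+65+58+43 = $282.
Row-greedy (each driver in turn takes its best remaining request) gives $266, worse by 16.
Next-best assignment: Car 70→Request R2, Car 85→Request R3, Car 63→Request R4, Car 12→Request R1, Car 31→Request R6 = $279.
Checked against all permutations: $282 is optimal.
Car 31's own top request is Request R4 ($55), but forcing Car 31→Request R4 and reassigning the rest optimally gives only $269 — worse by 13.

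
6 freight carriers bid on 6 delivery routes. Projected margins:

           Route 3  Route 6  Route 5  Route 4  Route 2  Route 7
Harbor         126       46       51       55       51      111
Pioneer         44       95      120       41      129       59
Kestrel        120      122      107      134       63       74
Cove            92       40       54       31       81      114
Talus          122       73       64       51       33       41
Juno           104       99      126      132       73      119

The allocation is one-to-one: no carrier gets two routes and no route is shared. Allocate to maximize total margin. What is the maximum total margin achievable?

Maximum total: $702k

Optimal: Harbor→Route 3 ($126k), Pioneer→Route 2 ($129k), Kestrel→Route 4 ($134k), Cove→Route 7 ($114k), Talus→Route 6 ($73k), Juno→Route 5 ($126k) — total 126+129+134+114+73+126 = $702k.
Column-greedy (each route in turn goes to its best remaining carrier) gives $668k, worse by 34.
Next-best assignment: Harbor→Route 7, Pioneer→Route 5, Kestrel→Route 6, Cove→Route 2, Talus→Route 3, Juno→Route 4 = $688k.
Swapping Kestrel↔Talus (Kestrel→Route 6 $122k, Talus→Route 4 $51k) loses 34.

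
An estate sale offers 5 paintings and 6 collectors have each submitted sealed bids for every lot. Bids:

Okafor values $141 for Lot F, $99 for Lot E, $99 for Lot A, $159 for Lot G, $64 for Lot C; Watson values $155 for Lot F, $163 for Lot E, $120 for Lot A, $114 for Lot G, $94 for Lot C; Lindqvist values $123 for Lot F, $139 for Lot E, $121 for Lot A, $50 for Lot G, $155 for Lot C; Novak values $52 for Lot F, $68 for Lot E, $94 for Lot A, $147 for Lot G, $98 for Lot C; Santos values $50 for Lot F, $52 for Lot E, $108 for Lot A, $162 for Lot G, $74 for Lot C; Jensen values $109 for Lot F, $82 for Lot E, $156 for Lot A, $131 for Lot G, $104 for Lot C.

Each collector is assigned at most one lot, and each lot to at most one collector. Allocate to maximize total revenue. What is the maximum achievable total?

Max total: $777

This is the linear assignment problem.
Optimal: Okafor→Lot F ($141), Watson→Lot E ($163), Jensen→Lot A ($156), Santos→Lot G ($162), Lindqvist→Lot C ($155) — total 141+163+156+162+155 = $777.
Column-greedy (each lot in turn goes to its best remaining collector) gives $710, worse by 67.
Next-best assignment: Okafor→Lot F, Watson→Lot E, Jensen→Lot A, Novak→Lot G, Lindqvist→Lot C = $762.
Swapping Santos↔Watson (Santos→Lot E $52, Watson→Lot G $114) loses 159.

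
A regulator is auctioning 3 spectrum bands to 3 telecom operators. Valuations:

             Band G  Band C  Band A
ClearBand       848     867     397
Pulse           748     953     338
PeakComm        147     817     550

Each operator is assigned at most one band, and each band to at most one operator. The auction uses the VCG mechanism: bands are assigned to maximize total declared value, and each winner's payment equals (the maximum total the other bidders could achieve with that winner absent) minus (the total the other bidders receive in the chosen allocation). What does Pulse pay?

Pulse pays $267M.

Efficient allocation: ClearBand→Band G ($848M), Pulse→Band C ($953M), PeakComm→Band A ($550M); total welfare W = $2351M.
Pulse receives Band C at value $953M, so the others get W − 953 = $1398M.
Without Pulse: best allocation of the remaining 2 bidders over all 3 bands is ClearBand→Band G ($848M), PeakComm→Band C ($817M), total $1665M.
VCG payment = (others' best without Pulse) − (others' welfare with Pulse) = 1665 − 1398 = $267M.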